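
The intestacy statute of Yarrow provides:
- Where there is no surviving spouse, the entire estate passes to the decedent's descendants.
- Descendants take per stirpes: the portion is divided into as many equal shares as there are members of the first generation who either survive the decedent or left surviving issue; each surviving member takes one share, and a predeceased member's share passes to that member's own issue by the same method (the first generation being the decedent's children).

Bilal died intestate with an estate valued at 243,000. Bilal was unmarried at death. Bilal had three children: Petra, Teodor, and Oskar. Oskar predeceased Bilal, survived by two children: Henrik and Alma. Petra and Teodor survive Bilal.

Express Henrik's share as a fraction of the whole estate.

Henrik receives 1/6 of the estate.

The entire 243,000 passes to the descendants.
That amount (243,000) is divided into 3 shares of 81,000: Petra and Teodor each take 81,000; Oskar's 81,000 share passes to Oskar's issue.
Oskar's share (81,000) is divided into 2 shares of 40,500: Henrik and Alma each take 40,500.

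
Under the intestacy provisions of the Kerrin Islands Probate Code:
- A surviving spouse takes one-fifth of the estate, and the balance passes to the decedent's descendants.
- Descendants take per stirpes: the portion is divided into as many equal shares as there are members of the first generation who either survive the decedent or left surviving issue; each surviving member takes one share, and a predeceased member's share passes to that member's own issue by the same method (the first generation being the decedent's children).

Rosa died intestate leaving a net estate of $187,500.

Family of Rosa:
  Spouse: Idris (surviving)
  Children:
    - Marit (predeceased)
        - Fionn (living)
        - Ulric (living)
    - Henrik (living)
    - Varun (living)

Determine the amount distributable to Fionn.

Fionn receives $25,000.

Idris takes one-fifth of $187,500 = $37,500. The remaining $150,000 passes to the descendants.
The descendants' portion ($150,000) is divided into 3 shares of $50,000: Henrik and Varun each take $50,000; Marit's $50,000 share passes to Marit's issue.
Marit's share ($50,000) is divided into 2 shares of $25,000: Fionn and Ulric each take $25,000.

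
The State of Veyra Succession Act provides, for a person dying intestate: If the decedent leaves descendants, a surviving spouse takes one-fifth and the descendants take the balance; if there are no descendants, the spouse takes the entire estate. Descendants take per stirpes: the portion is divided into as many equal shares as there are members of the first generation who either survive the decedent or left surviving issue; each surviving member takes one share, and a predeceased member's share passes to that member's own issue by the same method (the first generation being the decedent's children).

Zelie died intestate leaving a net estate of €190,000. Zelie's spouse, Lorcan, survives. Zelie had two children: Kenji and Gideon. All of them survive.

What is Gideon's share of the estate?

Gideon receives €76,000.

Lorcan takes one-fifth of €190,000 = €38,000. The remaining €152,000 passes to the descendants.
The descendants' portion (€152,000) is divided into 2 shares of €76,000: Kenji and Gideon each take €76,000.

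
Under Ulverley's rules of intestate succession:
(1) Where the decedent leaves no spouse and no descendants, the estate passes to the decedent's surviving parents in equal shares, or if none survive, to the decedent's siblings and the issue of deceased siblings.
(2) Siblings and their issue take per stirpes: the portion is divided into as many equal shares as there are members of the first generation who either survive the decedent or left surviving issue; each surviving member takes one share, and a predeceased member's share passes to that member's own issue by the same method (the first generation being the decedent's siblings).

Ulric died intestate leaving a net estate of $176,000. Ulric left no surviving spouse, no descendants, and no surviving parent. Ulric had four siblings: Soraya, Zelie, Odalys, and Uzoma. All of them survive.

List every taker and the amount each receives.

The entire $176,000 passes to the siblings and their issue.
That amount ($176,000) is divided into 4 shares of $44,000: Soraya, Zelie, Odalys, and Uzoma each take $44,000.

Soraya: $44,000; Zelie: $44,000; Odalys: $44,000; Uzoma: $44,000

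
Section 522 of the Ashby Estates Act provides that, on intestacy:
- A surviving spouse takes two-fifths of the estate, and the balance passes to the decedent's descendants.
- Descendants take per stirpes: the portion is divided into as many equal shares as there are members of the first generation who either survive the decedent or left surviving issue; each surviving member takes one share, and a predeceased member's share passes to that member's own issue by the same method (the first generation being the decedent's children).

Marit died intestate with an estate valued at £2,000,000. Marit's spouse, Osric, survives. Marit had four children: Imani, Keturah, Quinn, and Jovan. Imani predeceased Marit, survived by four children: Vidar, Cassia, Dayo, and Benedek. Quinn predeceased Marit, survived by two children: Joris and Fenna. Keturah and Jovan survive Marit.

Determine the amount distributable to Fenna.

Osric takes two-fifths of £2,000,000 = £800,000. The remaining £1,200,000 passes to the descendants.
The descendants' portion (£1,200,000) is divided into 4 shares of £300,000: Keturah and Jovan each take £300,000; Imani's £300,000 share passes to Imani's issue; Quinn's £300,000 share passes to Quinn's issue.
Imani's share (£300,000) is divided into 4 shares of £75,000: Vidar, Cassia, Dayo, and Benedek each take £75,000.
Quinn's share (£300,000) is divided into 2 shares of £150,000: Joris and Fenna each take £150,000.

Fenna receives £150,000.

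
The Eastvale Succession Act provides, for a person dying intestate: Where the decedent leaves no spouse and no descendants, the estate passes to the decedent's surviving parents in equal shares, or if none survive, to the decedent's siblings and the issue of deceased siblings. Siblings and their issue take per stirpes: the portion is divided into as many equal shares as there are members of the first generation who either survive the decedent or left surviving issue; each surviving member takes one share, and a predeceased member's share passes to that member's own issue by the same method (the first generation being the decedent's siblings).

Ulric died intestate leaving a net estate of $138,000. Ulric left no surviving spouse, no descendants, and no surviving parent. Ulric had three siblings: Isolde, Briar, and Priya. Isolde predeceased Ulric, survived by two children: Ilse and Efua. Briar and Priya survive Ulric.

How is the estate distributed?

The entire $138,000 passes to the siblings and their issue.
That amount ($138,000) is divided into 3 shares of $46,000: Briar and Priya each take $46,000; Isolde's $46,000 share passes to Isolde's issue.
Isolde's share ($46,000) is divided into 2 shares of $23,000: Ilse and Efua each take $23,000.

Ilse: $23,000; Efua: $23,000; Briar: $46,000; Priya: $46,000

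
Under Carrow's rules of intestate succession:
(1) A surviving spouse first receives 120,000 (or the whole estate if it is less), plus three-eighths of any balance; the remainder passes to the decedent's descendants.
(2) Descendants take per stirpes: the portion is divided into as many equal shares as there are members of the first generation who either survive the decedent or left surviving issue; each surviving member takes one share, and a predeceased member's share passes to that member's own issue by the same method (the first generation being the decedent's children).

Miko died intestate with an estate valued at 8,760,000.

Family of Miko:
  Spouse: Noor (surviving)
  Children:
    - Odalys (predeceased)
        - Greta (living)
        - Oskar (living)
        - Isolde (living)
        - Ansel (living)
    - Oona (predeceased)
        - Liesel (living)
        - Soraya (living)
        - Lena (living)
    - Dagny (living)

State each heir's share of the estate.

Noor: 3,360,000; Greta: 450,000; Oskar: 450,000; Isolde: 450,000; Ansel: 450,000; Liesel: 600,000; Soraya: 600,000; Lena: 600,000; Dagny: 1,800,000

Noor first takes 120,000, leaving a balance of 8,640,000. Noor then takes three-eighths of the balance (3,240,000), for a total of 3,360,000. The remaining 5,400,000 passes to the descendants.
The descendants' portion (5,400,000) is divided into 3 shares of 1,800,000: Dagny takes 1,800,000; Odalys's 1,800,000 share passes to Odalys's issue; Oona's 1,800,000 share passes to Oona's issue.
Odalys's share (1,800,000) is divided into 4 shares of 450,000: Greta, Oskar, Isolde, and Ansel each take 450,000.
Oona's share (1,800,000) is divided into 3 shares of 600,000: Liesel, Soraya, and Lena each take 600,000.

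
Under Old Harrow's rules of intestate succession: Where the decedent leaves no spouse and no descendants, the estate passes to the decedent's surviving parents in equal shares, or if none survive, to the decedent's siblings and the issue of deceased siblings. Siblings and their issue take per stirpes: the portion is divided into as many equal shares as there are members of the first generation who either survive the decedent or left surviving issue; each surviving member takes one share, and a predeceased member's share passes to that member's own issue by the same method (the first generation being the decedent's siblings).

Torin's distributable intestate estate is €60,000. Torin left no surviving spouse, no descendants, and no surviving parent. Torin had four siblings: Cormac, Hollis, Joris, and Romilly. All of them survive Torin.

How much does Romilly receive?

Romilly receives €15,000.

The entire €60,000 passes to the siblings and their issue.
That amount (€60,000) is divided into 4 shares of €15,000: Cormac, Hollis, Joris, and Romilly each take €15,000.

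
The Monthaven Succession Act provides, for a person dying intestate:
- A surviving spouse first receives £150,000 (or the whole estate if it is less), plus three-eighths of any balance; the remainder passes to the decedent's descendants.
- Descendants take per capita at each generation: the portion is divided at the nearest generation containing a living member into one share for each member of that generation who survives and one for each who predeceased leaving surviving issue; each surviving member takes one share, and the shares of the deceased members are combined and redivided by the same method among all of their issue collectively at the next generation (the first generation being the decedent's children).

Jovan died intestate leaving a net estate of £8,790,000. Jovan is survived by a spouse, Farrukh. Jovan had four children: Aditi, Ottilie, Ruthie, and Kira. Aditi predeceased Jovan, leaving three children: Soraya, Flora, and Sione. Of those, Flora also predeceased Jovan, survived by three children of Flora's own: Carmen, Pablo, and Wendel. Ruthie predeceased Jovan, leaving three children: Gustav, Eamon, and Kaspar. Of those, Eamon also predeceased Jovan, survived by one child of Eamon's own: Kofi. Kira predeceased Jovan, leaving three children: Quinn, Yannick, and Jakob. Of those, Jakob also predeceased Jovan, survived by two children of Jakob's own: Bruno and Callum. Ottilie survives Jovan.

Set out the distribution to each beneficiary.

Farrukh: £3,390,000; Soraya: £450,000; Carmen: £225,000; Pablo: £225,000; Wendel: £225,000; Sione: £450,000; Ottilie: £1,350,000; Gustav: £450,000; Kofi: £225,000; Kaspar: £450,000; Quinn: £450,000; Yannick: £450,000; Bruno: £225,000; Callum: £225,000

Farrukh first takes £150,000, leaving a balance of £8,640,000. Farrukh then takes three-eighths of the balance (£3,240,000), for a total of £3,390,000. The remaining £5,400,000 passes to the descendants.
The descendants' portion (£5,400,000) is divided at the children's generation into 4 shares of £1,350,000. Ottilie takes £1,350,000. The 3 shares of the deceased (Aditi, Ruthie, and Kira) are combined into a pool of £4,050,000.
That pool (£4,050,000) is divided at the grandchildren's generation into 9 shares of £450,000. Soraya, Sione, Gustav, Kaspar, Quinn, and Yannick each take £450,000. The 3 shares of the deceased (Flora, Eamon, and Jakob) are combined into a pool of £1,350,000.
That pool (£1,350,000) is divided at the great-grandchildren's generation equally among Carmen, Pablo, Wendel, Kofi, Bruno, and Callum: £225,000 each.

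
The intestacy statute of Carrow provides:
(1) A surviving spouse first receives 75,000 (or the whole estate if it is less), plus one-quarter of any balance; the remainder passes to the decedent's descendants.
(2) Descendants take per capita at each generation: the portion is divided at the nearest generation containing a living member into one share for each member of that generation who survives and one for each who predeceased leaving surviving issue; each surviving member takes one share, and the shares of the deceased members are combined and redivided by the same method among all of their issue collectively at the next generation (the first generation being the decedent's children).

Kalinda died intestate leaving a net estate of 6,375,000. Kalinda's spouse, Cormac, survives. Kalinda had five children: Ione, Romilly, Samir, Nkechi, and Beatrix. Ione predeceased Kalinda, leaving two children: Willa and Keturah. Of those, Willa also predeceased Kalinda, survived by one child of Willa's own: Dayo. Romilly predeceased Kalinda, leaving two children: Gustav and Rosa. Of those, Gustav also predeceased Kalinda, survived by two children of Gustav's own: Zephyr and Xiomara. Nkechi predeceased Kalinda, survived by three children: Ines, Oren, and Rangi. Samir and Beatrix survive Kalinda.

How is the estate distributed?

Cormac first takes 75,000, leaving a balance of 6,300,000. Cormac then takes one-quarter of the balance (1,575,000), for a total of 1,650,000. The remaining 4,725,000 passes to the descendants.
The descendants' portion (4,725,000) is divided at the children's generation into 5 shares of 945,000. Samir and Beatrix each take 945,000. The 3 shares of the deceased (Ione, Romilly, and Nkechi) are combined into a pool of 2,835,000.
That pool (2,835,000) is divided at the grandchildren's generation into 7 shares of 405,000. Keturah, Rosa, Ines, Oren, and Rangi each take 405,000. The 2 shares of the deceased (Willa and Gustav) are combined into a pool of 810,000.
That pool (810,000) is divided at the great-grandchildren's generation equally among Dayo, Zephyr, and Xiomara: 270,000 each.

Cormac: 1,650,000; Dayo: 270,000; Keturah: 405,000; Zephyr: 270,000; Xiomara: 270,000; Rosa: 405,000; Samir: 945,000; Ines: 405,000; Oren: 405,000; Rangi: 405,000; Beatrix: 945,000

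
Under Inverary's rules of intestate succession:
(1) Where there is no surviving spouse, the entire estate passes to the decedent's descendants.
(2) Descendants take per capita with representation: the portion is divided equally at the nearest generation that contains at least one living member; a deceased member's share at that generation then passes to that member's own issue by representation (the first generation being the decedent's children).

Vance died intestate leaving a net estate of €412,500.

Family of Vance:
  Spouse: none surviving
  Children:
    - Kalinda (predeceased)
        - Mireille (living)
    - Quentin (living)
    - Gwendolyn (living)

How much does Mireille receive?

The entire €412,500 passes to the descendants.
That amount (€412,500) is divided into 3 shares of €137,500: Quentin and Gwendolyn each take €137,500; Kalinda's €137,500 share passes to Kalinda's issue.
Kalinda's share (€137,500) passes entirely to Mireille.

Mireille receives €137,500.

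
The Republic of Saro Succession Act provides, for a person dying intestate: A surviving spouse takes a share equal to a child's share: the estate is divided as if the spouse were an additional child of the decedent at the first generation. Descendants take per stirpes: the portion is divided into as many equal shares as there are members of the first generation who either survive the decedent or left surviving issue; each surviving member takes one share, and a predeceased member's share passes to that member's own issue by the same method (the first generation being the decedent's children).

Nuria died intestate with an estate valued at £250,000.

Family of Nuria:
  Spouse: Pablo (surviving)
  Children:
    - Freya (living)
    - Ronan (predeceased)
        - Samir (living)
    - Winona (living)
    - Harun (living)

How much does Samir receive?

Samir receives £50,000.

The spouse counts as an additional share at the children's level, so there are 5 primary shares of £50,000. Pablo takes one such share (£50,000).
The children's combined portion (£200,000) is divided into 4 shares of £50,000: Freya, Winona, and Harun each take £50,000; Ronan's £50,000 share passes to Ronan's issue.
Ronan's share (£50,000) passes entirely to Samir.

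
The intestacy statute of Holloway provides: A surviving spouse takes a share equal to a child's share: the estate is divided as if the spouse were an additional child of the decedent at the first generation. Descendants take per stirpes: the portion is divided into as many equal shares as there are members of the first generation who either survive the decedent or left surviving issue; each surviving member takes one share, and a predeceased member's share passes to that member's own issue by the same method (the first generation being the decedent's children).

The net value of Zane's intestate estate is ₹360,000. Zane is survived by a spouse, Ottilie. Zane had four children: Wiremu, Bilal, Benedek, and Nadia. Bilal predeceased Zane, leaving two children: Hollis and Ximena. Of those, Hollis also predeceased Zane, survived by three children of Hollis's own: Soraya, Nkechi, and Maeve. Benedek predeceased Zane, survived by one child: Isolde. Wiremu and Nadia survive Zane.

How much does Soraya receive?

Soraya receives ₹12,000.

The spouse counts as an additional share at the children's level, so there are 5 primary shares of ₹72,000. Ottilie takes one such share (₹72,000).
The children's combined portion (₹288,000) is divided into 4 shares of ₹72,000: Wiremu and Nadia each take ₹72,000; Bilal's ₹72,000 share passes to Bilal's issue; Benedek's ₹72,000 share passes to Benedek's issue.
Bilal's share (₹72,000) is divided into 2 shares of ₹36,000: Ximena takes ₹36,000; Hollis's ₹36,000 share passes to Hollis's issue.
Hollis's share (₹36,000) is divided into 3 shares of ₹12,000: Soraya, Nkechi, and Maeve each take ₹12,000.
Benedek's share (₹72,000) passes entirely to Isolde.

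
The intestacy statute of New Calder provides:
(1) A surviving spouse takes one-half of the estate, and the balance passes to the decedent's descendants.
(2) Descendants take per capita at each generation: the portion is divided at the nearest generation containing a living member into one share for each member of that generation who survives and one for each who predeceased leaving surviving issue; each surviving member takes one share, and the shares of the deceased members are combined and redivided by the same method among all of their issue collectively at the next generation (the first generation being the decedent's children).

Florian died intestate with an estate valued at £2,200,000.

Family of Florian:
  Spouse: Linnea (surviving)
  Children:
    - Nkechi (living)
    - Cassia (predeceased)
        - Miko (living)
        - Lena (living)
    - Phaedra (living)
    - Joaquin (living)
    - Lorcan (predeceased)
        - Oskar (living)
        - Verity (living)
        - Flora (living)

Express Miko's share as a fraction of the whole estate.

Linnea takes one-half of £2,200,000 = £1,100,000. The remaining £1,100,000 passes to the descendants.
The descendants' portion (£1,100,000) is divided at the children's generation into 5 shares of £220,000. Nkechi, Phaedra, and Joaquin each take £220,000. The 2 shares of the deceased (Cassia and Lorcan) are combined into a pool of £440,000.
That pool (£440,000) is divided at the grandchildren's generation equally among Miko, Lena, Oskar, Verity, and Flora: £88,000 each.

Miko receives 1/25 of the estate.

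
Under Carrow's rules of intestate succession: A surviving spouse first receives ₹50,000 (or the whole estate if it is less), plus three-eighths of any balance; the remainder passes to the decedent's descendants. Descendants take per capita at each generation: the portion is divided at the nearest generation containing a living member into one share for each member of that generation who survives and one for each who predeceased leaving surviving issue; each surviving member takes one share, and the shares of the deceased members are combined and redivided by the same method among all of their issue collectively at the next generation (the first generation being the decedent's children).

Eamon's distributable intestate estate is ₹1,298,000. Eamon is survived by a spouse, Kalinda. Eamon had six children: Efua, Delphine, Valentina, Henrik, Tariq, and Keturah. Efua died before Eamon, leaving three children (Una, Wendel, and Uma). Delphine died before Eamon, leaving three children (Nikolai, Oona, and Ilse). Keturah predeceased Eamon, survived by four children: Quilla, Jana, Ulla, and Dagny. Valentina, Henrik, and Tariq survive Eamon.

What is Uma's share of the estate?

Kalinda first takes ₹50,000, leaving a balance of ₹1,248,000. Kalinda then takes three-eighths of the balance (₹468,000), for a total of ₹518,000. The remaining ₹780,000 passes to the descendants.
The descendants' portion (₹780,000) is divided at the children's generation into 6 shares of ₹130,000. Valentina, Henrik, and Tariq each take ₹130,000. The 3 shares of the deceased (Efua, Delphine, and Keturah) are combined into a pool of ₹390,000.
That pool (₹390,000) is divided at the grandchildren's generation equally among Una, Wendel, Uma, Nikolai, Oona, Ilse, Quilla, Jana, Ulla, and Dagny: ₹39,000 each.

Uma receives ₹39,000.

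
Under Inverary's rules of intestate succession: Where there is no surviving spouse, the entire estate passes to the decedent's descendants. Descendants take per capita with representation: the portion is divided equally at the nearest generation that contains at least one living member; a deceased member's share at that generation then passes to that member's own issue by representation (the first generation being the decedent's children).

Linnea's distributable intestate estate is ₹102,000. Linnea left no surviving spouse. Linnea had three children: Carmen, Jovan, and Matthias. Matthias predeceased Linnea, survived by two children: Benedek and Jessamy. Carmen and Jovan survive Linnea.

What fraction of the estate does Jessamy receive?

The entire ₹102,000 passes to the descendants.
That amount (₹102,000) is divided into 3 shares of ₹34,000: Carmen and Jovan each take ₹34,000; Matthias's ₹34,000 share passes to Matthias's issue.
Matthias's share (₹34,000) is divided into 2 shares of ₹17,000: Benedek and Jessamy each take ₹17,000.

Jessamy receives 1/6 of the estate.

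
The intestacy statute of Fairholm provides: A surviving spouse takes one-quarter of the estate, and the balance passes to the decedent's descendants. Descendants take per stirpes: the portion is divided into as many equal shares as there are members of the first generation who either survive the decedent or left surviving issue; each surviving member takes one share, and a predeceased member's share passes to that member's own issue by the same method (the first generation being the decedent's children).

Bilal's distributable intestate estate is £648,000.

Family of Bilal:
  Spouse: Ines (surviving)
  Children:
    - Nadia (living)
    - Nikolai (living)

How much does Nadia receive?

Nadia receives £243,000.

Ines takes one-quarter of £648,000 = £162,000. The remaining £486,000 passes to the descendants.
The descendants' portion (£486,000) is divided into 2 shares of £243,000: Nadia and Nikolai each take £243,000.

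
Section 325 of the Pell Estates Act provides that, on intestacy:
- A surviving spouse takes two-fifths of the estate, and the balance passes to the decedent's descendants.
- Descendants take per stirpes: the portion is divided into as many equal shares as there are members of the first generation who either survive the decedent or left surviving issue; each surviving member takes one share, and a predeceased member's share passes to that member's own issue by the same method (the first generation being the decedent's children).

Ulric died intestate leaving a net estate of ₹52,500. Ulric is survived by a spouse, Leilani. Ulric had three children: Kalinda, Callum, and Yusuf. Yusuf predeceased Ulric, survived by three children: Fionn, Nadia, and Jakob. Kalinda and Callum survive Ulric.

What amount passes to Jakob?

Jakob receives ₹3,500.

Leilani takes two-fifths of ₹52,500 = ₹21,000. The remaining ₹31,500 passes to the descendants.
The descendants' portion (₹31,500) is divided into 3 shares of ₹10,500: Kalinda and Callum each take ₹10,500; Yusuf's ₹10,500 share passes to Yusuf's issue.
Yusuf's share (₹10,500) is divided into 3 shares of ₹3,500: Fionn, Nadia, and Jakob each take ₹3,500.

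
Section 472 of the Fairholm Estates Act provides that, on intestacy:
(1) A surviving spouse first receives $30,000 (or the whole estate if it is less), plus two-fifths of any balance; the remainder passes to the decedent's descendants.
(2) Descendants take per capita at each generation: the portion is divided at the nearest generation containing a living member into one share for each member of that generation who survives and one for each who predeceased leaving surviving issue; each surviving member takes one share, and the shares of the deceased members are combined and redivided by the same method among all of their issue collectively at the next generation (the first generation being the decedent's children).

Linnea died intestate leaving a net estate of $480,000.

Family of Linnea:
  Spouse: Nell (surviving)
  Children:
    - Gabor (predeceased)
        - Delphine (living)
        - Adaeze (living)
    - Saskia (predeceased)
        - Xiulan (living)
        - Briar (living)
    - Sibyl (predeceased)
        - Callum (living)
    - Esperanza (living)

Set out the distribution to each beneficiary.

Nell: $210,000; Delphine: $40,500; Adaeze: $40,500; Xiulan: $40,500; Briar: $40,500; Callum: $40,500; Esperanza: $67,500

Nell first takes $30,000, leaving a balance of $450,000. Nell then takes two-fifths of the balance ($180,000), for a total of $210,000. The remaining $270,000 passes to the descendants.
The descendants' portion ($270,000) is divided at the children's generation into 4 shares of $67,500. Esperanza takes $67,500. The 3 shares of the deceased (Gabor, Saskia, and Sibyl) are combined into a pool of $202,500.
That pool ($202,500) is divided at the grandchildren's generation equally among Delphine, Adaeze, Xiulan, Briar, and Callum: $40,500 each.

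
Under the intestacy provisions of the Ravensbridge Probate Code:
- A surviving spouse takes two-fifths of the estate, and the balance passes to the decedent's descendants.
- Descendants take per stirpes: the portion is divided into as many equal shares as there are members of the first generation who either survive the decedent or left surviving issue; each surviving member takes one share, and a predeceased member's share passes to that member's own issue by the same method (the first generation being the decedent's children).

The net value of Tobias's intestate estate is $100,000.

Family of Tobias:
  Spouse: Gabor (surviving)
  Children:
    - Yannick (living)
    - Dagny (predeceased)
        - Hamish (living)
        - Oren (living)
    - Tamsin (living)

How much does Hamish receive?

Hamish receives $10,000.

Gabor takes two-fifths of $100,000 = $40,000. The remaining $60,000 passes to the descendants.
The descendants' portion ($60,000) is divided into 3 shares of $20,000: Yannick and Tamsin each take $20,000; Dagny's $20,000 share passes to Dagny's issue.
Dagny's share ($20,000) is divided into 2 shares of $10,000: Hamish and Oren each take $10,000.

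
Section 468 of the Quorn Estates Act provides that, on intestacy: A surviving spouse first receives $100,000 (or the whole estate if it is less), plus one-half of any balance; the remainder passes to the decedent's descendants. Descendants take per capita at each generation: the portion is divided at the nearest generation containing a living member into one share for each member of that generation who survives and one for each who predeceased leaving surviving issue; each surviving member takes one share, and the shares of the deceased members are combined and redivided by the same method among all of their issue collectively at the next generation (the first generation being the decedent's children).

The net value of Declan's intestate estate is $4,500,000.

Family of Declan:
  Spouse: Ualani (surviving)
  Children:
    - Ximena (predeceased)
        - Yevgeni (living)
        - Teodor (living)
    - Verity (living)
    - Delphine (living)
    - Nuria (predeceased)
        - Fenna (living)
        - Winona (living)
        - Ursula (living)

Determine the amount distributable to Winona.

Winona receives $220,000.

Ualani first takes $100,000, leaving a balance of $4,400,000. Ualani then takes one-half of the balance ($2,200,000), for a total of $2,300,000. The remaining $2,200,000 passes to the descendants.
The descendants' portion ($2,200,000) is divided at the children's generation into 4 shares of $550,000. Verity and Delphine each take $550,000. The 2 shares of the deceased (Ximena and Nuria) are combined into a pool of $1,100,000.
That pool ($1,100,000) is divided at the grandchildren's generation equally among Yevgeni, Teodor, Fenna, Winona, and Ursula: $220,000 each.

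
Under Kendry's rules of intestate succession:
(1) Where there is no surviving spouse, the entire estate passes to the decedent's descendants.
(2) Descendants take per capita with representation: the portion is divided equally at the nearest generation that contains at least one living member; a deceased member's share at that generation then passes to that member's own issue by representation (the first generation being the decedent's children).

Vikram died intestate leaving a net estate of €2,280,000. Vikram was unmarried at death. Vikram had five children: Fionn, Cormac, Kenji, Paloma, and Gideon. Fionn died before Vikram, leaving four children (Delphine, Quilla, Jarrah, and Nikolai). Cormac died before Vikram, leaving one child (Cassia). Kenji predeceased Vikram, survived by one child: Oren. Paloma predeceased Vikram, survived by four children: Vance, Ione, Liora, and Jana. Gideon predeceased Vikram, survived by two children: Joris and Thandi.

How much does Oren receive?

Oren receives €190,000.

The entire €2,280,000 passes to the descendants.
No child survives, so the initial division is made at the grandchildren's generation.
That amount (€2,280,000) is divided into 12 shares of €190,000: Delphine, Quilla, Jarrah, Nikolai, Cassia, Oren, Vance, Ione, Liora, Jana, Joris, and Thandi each take €190,000.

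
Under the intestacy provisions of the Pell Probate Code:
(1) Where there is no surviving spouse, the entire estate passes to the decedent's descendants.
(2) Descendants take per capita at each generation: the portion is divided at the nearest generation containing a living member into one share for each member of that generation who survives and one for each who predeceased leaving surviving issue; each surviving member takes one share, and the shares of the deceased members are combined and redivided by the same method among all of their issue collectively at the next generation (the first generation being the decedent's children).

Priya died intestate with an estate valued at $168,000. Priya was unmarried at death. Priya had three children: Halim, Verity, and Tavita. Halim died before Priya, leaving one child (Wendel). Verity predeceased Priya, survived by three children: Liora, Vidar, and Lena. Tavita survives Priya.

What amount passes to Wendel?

The entire $168,000 passes to the descendants.
That amount ($168,000) is divided at the children's generation into 3 shares of $56,000. Tavita takes $56,000. The 2 shares of the deceased (Halim and Verity) are combined into a pool of $112,000.
That pool ($112,000) is divided at the grandchildren's generation equally among Wendel, Liora, Vidar, and Lena: $28,000 each.

Wendel receives $28,000.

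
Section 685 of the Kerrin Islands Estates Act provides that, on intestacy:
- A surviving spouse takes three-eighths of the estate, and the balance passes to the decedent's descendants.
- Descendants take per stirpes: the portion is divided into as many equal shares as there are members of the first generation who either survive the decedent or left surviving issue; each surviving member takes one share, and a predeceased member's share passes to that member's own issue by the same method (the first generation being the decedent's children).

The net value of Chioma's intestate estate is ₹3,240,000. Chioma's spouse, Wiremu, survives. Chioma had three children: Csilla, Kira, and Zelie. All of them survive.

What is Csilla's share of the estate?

Wiremu takes three-eighths of ₹3,240,000 = ₹1,215,000. The remaining ₹2,025,000 passes to the descendants.
The descendants' portion (₹2,025,000) is divided into 3 shares of ₹675,000: Csilla, Kira, and Zelie each take ₹675,000.

Csilla receives ₹675,000.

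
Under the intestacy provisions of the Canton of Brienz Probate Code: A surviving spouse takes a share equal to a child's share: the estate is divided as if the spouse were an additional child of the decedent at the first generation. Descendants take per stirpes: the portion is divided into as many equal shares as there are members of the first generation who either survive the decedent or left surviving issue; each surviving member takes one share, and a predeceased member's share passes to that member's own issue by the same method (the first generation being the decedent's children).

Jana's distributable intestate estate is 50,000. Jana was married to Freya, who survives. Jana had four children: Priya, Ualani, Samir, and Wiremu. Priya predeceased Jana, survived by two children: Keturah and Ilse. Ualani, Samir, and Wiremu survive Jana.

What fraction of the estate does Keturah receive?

The spouse counts as an additional share at the children's level, so there are 5 primary shares of 10,000. Freya takes one such share (10,000).
The children's combined portion (40,000) is divided into 4 shares of 10,000: Ualani, Samir, and Wiremu each take 10,000; Priya's 10,000 share passes to Priya's issue.
Priya's share (10,000) is divided into 2 shares of 5,000: Keturah and Ilse each take 5,000.

Keturah receives 1/10 of the estate.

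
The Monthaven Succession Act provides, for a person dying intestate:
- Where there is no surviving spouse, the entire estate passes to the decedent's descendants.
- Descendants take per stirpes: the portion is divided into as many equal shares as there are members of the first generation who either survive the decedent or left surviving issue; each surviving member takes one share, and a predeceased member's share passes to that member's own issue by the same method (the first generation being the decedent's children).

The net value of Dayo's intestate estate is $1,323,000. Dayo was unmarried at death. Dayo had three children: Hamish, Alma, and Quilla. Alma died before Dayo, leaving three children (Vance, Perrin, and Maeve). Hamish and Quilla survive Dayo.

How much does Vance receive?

Vance receives $147,000.

The entire $1,323,000 passes to the descendants.
That amount ($1,323,000) is divided into 3 shares of $441,000: Hamish and Quilla each take $441,000; Alma's $441,000 share passes to Alma's issue.
Alma's share ($441,000) is divided into 3 shares of $147,000: Vance, Perrin, and Maeve each take $147,000.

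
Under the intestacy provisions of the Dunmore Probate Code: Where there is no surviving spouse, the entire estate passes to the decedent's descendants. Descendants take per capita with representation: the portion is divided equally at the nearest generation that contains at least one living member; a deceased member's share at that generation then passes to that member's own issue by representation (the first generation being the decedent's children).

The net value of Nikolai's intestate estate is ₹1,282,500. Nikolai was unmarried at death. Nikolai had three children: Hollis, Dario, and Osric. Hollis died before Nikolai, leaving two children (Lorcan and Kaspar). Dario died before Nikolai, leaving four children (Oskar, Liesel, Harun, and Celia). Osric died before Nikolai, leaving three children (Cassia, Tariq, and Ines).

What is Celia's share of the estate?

The entire ₹1,282,500 passes to the descendants.
No child survives, so the initial division is made at the grandchildren's generation.
That amount (₹1,282,500) is divided into 9 shares of ₹142,500: Lorcan, Kaspar, Oskar, Liesel, Harun, Celia, Cassia, Tariq, and Ines each take ₹142,500.

Celia receives ₹142,500.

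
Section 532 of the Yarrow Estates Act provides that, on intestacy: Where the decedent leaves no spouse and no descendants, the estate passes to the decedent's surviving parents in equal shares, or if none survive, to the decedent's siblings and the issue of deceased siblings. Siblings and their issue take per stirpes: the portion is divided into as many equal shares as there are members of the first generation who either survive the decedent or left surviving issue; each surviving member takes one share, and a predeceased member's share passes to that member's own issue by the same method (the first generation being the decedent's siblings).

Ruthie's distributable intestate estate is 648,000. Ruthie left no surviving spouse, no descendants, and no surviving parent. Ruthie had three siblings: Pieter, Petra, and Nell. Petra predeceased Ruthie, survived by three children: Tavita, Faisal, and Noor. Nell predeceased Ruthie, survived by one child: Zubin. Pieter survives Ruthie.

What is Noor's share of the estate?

The entire 648,000 passes to the siblings and their issue.
That amount (648,000) is divided into 3 shares of 216,000: Pieter takes 216,000; Petra's 216,000 share passes to Petra's issue; Nell's 216,000 share passes to Nell's issue.
Petra's share (216,000) is divided into 3 shares of 72,000: Tavita, Faisal, and Noor each take 72,000.
Nell's share (216,000) passes entirely to Zubin.

Noor receives 72,000.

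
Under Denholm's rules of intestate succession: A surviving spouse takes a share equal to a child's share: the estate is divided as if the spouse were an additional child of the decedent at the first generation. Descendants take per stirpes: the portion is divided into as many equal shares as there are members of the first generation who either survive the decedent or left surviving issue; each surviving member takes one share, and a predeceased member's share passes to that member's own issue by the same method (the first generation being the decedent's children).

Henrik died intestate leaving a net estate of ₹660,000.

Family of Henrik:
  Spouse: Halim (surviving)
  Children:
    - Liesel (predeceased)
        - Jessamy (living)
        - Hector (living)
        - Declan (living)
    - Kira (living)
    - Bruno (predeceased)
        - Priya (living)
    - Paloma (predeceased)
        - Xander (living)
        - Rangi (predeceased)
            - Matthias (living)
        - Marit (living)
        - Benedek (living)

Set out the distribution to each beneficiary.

The spouse counts as an additional share at the children's level, so there are 5 primary shares of ₹132,000. Halim takes one such share (₹132,000).
The children's combined portion (₹528,000) is divided into 4 shares of ₹132,000: Kira takes ₹132,000; Liesel's ₹132,000 share passes to Liesel's issue; Bruno's ₹132,000 share passes to Bruno's issue; Paloma's ₹132,000 share passes to Paloma's issue.
Liesel's share (₹132,000) is divided into 3 shares of ₹44,000: Jessamy, Hector, and Declan each take ₹44,000.
Bruno's share (₹132,000) passes entirely to Priya.
Paloma's share (₹132,000) is divided into 4 shares of ₹33,000: Xander, Marit, and Benedek each take ₹33,000; Rangi's ₹33,000 share passes to Rangi's issue.
Rangi's share (₹33,000) passes entirely to Matthias.

Halim: ₹132,000; Jessamy: ₹44,000; Hector: ₹44,000; Declan: ₹44,000; Kira: ₹132,000; Priya: ₹132,000; Xander: ₹33,000; Matthias: ₹33,000; Marit: ₹33,000; Benedek: ₹33,000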